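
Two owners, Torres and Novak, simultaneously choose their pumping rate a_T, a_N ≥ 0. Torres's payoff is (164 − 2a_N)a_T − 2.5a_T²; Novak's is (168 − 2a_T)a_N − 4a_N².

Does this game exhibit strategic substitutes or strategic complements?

Expanding Torres's payoff: 164a_T − 2a_Na_T − 2.5a_T².
∂π/∂a_T = 164 − 2a_N − 5a_T = 0, so a_T = 32.8 − 0.4a_N.
The best-response slope da_T/da_N = −0.4 < 0: the reaction function is downward-sloping, so the choices are strategic substitutes.

strategic substitutes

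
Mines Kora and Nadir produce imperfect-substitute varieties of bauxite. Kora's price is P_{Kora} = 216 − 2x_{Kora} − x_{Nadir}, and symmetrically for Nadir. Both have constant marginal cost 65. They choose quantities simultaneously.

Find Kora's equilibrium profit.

Mine Kora's profit: π = x_{Kora}(216 − 2x_{Kora} − x_{Nadir}) − 65x_{Kora}.
∂π/∂x_{Kora} = 151 − 4x_{Kora} − x_{Nadir} = 0 ⇒ x_{Kora} = 37.75 − 0.25x_{Nadir}.
The game is symmetric, so in equilibrium x_{Nadir} = x_{Kora}: the reaction function gives 1.25x_{Kora} = 37.75, hence x_{Kora} = 30.2.
P_{Kora} = 216 − 2·30.2 − 30.2 = 125.4.
Profit = (125.4 − 65)·30.2 = 1824.08.

1824.08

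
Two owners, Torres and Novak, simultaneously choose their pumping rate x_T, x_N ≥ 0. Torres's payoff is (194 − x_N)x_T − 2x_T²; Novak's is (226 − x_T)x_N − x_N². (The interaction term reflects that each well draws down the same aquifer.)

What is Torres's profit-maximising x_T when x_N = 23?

42.75

Expanding Torres's payoff: 194x_T − x_Nx_T − 2x_T².
∂π/∂x_T = 194 − x_N − 4x_T = 0, so x_T = 48.5 − 0.25x_N.
At x_N = 23: x_T = 48.5 − 0.25·23 = 42.75.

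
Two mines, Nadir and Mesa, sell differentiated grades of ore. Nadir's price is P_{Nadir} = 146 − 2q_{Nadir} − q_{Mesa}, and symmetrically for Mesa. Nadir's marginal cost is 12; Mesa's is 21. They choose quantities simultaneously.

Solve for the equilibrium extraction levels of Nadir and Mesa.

27.4, 24.4

Mine Nadir's profit: π = q_{Nadir}(146 − 2q_{Nadir} − q_{Mesa}) − 12q_{Nadir}.
∂π/∂q_{Nadir} = 134 − 4q_{Nadir} − q_{Mesa} = 0 ⇒ q_{Nadir} = 33.5 − 0.25q_{Mesa}.
Similarly q_{Mesa} = 31.25 − 0.25q_{Nadir}.
Substituting the second reaction function into the first: q_{Nadir} = 33.5 − 0.25(31.25 − 0.25q_{Nadir}), which gives 0.9375q_{Nadir} = 25.6875 ⇒ q_{Nadir} = 27.4.
Then q_{Mesa} = 31.25 − 0.25·27.4 = 24.4.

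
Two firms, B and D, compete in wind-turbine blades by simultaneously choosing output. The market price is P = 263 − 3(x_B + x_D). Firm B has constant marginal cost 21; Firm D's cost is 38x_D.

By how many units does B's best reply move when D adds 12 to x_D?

-6

Firm B's profit: π = x_B(263 − 3(x_B + x_D)) − 21x_B.
∂π/∂x_B = 242 − 6x_B − 3x_D = 0, so x_B = 121/3 − 0.5x_D.
The reaction-function slope is −0.5, so a 12-unit rise in x_D moves x_B by −0.5 × 12 = −6. B's best response falls — the actions are strategic substitutes.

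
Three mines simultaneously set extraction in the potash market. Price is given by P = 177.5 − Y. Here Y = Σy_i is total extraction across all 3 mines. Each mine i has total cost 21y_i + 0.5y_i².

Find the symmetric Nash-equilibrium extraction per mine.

31.3

A representative mine's profit is π_i = y_i(177.5 − Y) − 21y_i − 0.5y_i², with Y = y_i + Σ_{j≠i} y_j.
First-order condition: 156.5 − 3y_i − Σ_{j≠i} y_j = 0.
With identical mines, set every y_j = y: then 156.5 − 3y − 2y = 0, i.e. y = 156.5/5 = 31.3.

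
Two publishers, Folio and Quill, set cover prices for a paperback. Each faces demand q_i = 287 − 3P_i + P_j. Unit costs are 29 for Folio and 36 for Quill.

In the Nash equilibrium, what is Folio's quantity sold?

139.2

Folio's profit: π = (P_{Folio} − 29)(287 − 3P_{Folio} + P_{Quill}).
∂π/∂P_{Folio} = 374 − 6P_{Folio} + P_{Quill} = 0 ⇒ P_{Folio} = 187/3 + (1/6)P_{Quill}.
Similarly P_{Quill} = 395/6 + (1/6)P_{Folio}.
Substituting the second reaction function into the first: P_{Folio} = 187/3 + (1/6)(395/6 + (1/6)P_{Folio}), which gives (35/36)P_{Folio} = 2639/36 ⇒ P_{Folio} = 75.4.
Then P_{Quill} = 395/6 + (1/6)·75.4 = 78.4.
q_{Folio} = 287 − 3·75.4 + 78.4 = 139.2.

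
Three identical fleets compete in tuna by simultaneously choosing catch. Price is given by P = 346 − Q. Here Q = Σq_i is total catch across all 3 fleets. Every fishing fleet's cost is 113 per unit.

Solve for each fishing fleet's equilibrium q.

58.25

A representative fishing fleet's profit is π_i = q_i(346 − Q) − 113q_i, with Q = q_i + Σ_{j≠i} q_j.
First-order condition: 233 − 2q_i − Σ_{j≠i} q_j = 0.
Imposing symmetry (q_j = q for all j) turns Σ_{j≠i} q_j into 2q, so 233 = 4q and q = 58.25.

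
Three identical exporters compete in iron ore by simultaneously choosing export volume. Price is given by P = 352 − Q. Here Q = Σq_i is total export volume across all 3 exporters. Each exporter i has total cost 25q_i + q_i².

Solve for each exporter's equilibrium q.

A representative exporter's profit is π_i = q_i(352 − Q) − 25q_i − q_i², with Q = q_i + Σ_{j≠i} q_j.
First-order condition: 327 − 4q_i − Σ_{j≠i} q_j = 0.
Imposing symmetry (q_j = q for all j) turns Σ_{j≠i} q_j into 2q, so 327 = 6q and q = 54.5.

54.5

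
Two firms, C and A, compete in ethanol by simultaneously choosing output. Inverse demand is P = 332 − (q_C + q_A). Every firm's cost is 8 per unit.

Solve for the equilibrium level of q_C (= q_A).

Firm C's profit: π = q_C(332 − (q_C + q_A)) − 8q_C.
∂π/∂q_C = 324 − 2q_C − q_A = 0, so q_C = 162 − 0.5q_A.
The game is symmetric, so in equilibrium q_A = q_C: the reaction function gives 1.5q_C = 162, hence q_C = 108.

108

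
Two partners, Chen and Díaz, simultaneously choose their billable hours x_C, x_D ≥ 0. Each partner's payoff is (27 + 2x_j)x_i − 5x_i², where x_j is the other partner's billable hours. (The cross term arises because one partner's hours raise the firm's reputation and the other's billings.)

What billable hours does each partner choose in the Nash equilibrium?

Chen's payoff is (27 + 2x_D)x_C − 5x_C².
∂π/∂x_C = 27 + 2x_D − 10x_C = 0, so x_C = 2.7 + 0.2x_D.
By symmetry x_D = x_C; substituting into the reaction function, 0.8x_C = 2.7 and x_C = 3.375.

3.375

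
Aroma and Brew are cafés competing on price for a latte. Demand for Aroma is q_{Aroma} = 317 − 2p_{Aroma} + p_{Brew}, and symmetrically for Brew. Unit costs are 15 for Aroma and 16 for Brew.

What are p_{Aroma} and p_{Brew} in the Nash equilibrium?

Aroma's profit: π = (p_{Aroma} − 15)(317 − 2p_{Aroma} + p_{Brew}).
∂π/∂p_{Aroma} = 347 − 4p_{Aroma} + p_{Brew} = 0 ⇒ p_{Aroma} = 86.75 + 0.25p_{Brew}.
Similarly p_{Brew} = 87.25 + 0.25p_{Aroma}.
Substituting the second reaction function into the first: p_{Aroma} = 86.75 + 0.25(87.25 + 0.25p_{Aroma}), which gives 0.9375p_{Aroma} = 108.5625 ⇒ p_{Aroma} = 115.8.
Then p_{Brew} = 87.25 + 0.25·115.8 = 116.2.

115.8, 116.2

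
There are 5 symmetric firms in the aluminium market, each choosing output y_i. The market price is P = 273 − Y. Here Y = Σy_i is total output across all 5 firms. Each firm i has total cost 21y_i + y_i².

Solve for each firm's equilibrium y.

A representative firm's profit is π_i = y_i(273 − Y) − 21y_i − y_i², with Y = y_i + Σ_{j≠i} y_j.
First-order condition: 252 − 4y_i − Σ_{j≠i} y_j = 0.
With identical firms, set every y_j = y: then 252 − 4y − 4y = 0, i.e. y = 252/8 = 31.5.

31.5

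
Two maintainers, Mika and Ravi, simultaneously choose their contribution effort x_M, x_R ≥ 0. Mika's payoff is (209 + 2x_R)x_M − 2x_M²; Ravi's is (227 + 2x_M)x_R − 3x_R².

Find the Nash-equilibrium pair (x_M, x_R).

Expanding Mika's payoff: 209x_M + 2x_Rx_M − 2x_M².
∂π/∂x_M = 209 + 2x_R − 4x_M = 0, so x_M = 52.25 + 0.5x_R.
Likewise for Ravi: x_R = 227/6 + (1/3)x_M.
Substituting the second reaction function into the first: x_M = 52.25 + 0.5(227/6 + (1/3)x_M), which gives (5/6)x_M = 427/6 ⇒ x_M = 85.4.
Then x_R = 227/6 + (1/3)·85.4 = 66.3.

85.4, 66.3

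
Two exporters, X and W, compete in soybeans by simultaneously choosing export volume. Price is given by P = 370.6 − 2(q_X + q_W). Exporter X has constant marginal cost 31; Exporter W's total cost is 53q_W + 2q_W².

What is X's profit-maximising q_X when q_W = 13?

78.4

Exporter X's profit: π = q_X(370.6 − 2(q_X + q_W)) − 31q_X.
∂π/∂q_X = 339.6 − 4q_X − 2q_W = 0, so q_X = 84.9 − 0.5q_W.
At q_W = 13: q_X = 84.9 − 0.5·13 = 78.4.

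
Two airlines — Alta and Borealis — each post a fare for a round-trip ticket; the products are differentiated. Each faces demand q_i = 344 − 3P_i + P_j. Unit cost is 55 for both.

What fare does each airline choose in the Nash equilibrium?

Alta's profit: π = (P_{Alta} − 55)(344 − 3P_{Alta} + P_{Borealis}).
∂π/∂P_{Alta} = 509 − 6P_{Alta} + P_{Borealis} = 0 ⇒ P_{Alta} = 509/6 + (1/6)P_{Borealis}.
The game is symmetric, so in equilibrium P_{Borealis} = P_{Alta}: the reaction function gives (5/6)P_{Alta} = 509/6, hence P_{Alta} = 101.8.

101.8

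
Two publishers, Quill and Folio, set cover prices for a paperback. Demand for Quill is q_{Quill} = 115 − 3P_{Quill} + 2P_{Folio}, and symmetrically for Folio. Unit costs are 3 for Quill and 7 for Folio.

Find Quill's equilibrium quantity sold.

86.25

Quill's profit: π = (P_{Quill} − 3)(115 − 3P_{Quill} + 2P_{Folio}).
∂π/∂P_{Quill} = 124 − 6P_{Quill} + 2P_{Folio} = 0 ⇒ P_{Quill} = 62/3 + (1/3)P_{Folio}.
Similarly P_{Folio} = 68/3 + (1/3)P_{Quill}.
Solving the two reaction functions simultaneously: (1 − (1/3)(1/3))P_{Quill} = 62/3 + (1/3)·(68/3), so (8/9)P_{Quill} = 254/9 and P_{Quill} = 31.75.
Then P_{Folio} = 68/3 + (1/3)·31.75 = 33.25.
q_{Quill} = 115 − 3·31.75 + 2·33.25 = 86.25.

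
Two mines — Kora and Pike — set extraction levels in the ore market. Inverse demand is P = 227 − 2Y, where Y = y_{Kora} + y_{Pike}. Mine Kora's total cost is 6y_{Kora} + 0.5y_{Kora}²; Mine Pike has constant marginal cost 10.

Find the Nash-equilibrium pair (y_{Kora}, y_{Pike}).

Mine Kora's profit: π = y_{Kora}(227 − 2(y_{Kora} + y_{Pike})) − 6y_{Kora} − 0.5y_{Kora}².
∂π/∂y_{Kora} = 221 − 5y_{Kora} − 2y_{Pike} = 0, so y_{Kora} = 44.2 − 0.4y_{Pike}.
For Pike: ∂π/∂y_{Pike} = 217 − 4y_{Pike} − 2y_{Kora} = 0 ⇒ y_{Pike} = 54.25 − 0.5y_{Kora}.
Solving the two reaction functions simultaneously: (1 − (−0.4)(−0.5))y_{Kora} = 44.2 − 0.4·54.25, so 0.8y_{Kora} = 22.5 and y_{Kora} = 28.125.
Then y_{Pike} = 54.25 − 0.5·28.125 = 40.1875.

28.125, 40.1875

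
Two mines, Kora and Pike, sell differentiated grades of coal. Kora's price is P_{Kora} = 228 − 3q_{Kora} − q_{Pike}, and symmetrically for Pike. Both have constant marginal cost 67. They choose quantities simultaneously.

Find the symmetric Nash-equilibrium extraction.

Mine Kora's profit: π = q_{Kora}(228 − 3q_{Kora} − q_{Pike}) − 67q_{Kora}.
∂π/∂q_{Kora} = 161 − 6q_{Kora} − q_{Pike} = 0 ⇒ q_{Kora} = 161/6 − (1/6)q_{Pike}.
By symmetry q_{Pike} = q_{Kora}; substituting into the reaction function, (7/6)q_{Kora} = 161/6 and q_{Kora} = 23.

23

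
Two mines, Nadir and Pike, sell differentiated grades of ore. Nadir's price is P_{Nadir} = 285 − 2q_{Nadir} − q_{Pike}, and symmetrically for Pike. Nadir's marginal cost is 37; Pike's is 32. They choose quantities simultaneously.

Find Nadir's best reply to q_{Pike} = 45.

Mine Nadir's profit: π = q_{Nadir}(285 − 2q_{Nadir} − q_{Pike}) − 37q_{Nadir}.
∂π/∂q_{Nadir} = 248 − 4q_{Nadir} − q_{Pike} = 0 ⇒ q_{Nadir} = 62 − 0.25q_{Pike}.
At q_{Pike} = 45: q_{Nadir} = 62 − 0.25·45 = 50.75.

50.75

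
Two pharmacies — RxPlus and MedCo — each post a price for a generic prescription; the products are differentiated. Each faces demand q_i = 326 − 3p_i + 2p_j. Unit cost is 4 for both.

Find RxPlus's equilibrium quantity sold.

RxPlus's profit: π = (p_{RxPlus} − 4)(326 − 3p_{RxPlus} + 2p_{MedCo}).
∂π/∂p_{RxPlus} = 338 − 6p_{RxPlus} + 2p_{MedCo} = 0 ⇒ p_{RxPlus} = 169/3 + (1/3)p_{MedCo}.
Setting p_{RxPlus} = p_{MedCo} in the reaction function: p_{RxPlus} = 169/3 + (1/3)p_{RxPlus}, so p_{RxPlus} = (169/3) / (2/3) = 84.5.
q_{RxPlus} = 326 − 3·84.5 + 2·84.5 = 241.5.

241.5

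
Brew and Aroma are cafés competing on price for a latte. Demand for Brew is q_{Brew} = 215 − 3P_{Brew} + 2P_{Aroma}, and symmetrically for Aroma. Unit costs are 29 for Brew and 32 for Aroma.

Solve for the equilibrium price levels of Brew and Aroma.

76.0625, 77.1875

Brew's profit: π = (P_{Brew} − 29)(215 − 3P_{Brew} + 2P_{Aroma}).
∂π/∂P_{Brew} = 302 − 6P_{Brew} + 2P_{Aroma} = 0 ⇒ P_{Brew} = 151/3 + (1/3)P_{Aroma}.
Similarly P_{Aroma} = 311/6 + (1/3)P_{Brew}.
Substituting the second reaction function into the first: P_{Brew} = 151/3 + (1/3)(311/6 + (1/3)P_{Brew}), which gives (8/9)P_{Brew} = 1217/18 ⇒ P_{Brew} = 76.0625.
Then P_{Aroma} = 311/6 + (1/3)·76.0625 = 77.1875.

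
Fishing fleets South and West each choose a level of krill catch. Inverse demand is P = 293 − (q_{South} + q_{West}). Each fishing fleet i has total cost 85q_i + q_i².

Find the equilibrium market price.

Fishing fleet South's profit: π = q_{South}(293 − (q_{South} + q_{West})) − 85q_{South} − q_{South}².
∂π/∂q_{South} = 208 − 4q_{South} − q_{West} = 0, so q_{South} = 52 − 0.25q_{West}.
By symmetry q_{West} = q_{South}; substituting into the reaction function, 1.25q_{South} = 52 and q_{South} = 41.6.
Equilibrium price: P = 293 − 83.2 = 209.8.

209.8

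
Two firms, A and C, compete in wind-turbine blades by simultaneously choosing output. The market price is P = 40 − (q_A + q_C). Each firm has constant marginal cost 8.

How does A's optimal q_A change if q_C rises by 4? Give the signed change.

Firm A's profit: π = q_A(40 − (q_A + q_C)) − 8q_A.
∂π/∂q_A = 32 − 2q_A − q_C = 0, so q_A = 16 − 0.5q_C.
The reaction-function slope is −0.5, so a 4-unit rise in q_C moves q_A by −0.5 × 4 = −2. A's best response falls — the actions are strategic substitutes.

-2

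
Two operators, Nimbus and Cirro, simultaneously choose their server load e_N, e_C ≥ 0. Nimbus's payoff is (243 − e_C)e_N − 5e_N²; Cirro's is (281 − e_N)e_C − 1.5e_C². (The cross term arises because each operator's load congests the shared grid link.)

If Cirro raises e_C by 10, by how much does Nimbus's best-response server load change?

Expanding Nimbus's payoff: 243e_N − e_Ce_N − 5e_N².
∂π/∂e_N = 243 − e_C − 10e_N = 0, so e_N = 24.3 − 0.1e_C.
The reaction-function slope is −0.1, so a 10-unit rise in e_C moves e_N by −0.1 × 10 = −1. Nimbus's best response falls — the actions are strategic substitutes.

-1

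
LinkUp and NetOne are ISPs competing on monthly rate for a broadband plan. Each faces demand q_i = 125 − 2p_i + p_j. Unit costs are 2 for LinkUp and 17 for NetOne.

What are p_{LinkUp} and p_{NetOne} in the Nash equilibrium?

LinkUp's profit: π = (p_{LinkUp} − 2)(125 − 2p_{LinkUp} + p_{NetOne}).
∂π/∂p_{LinkUp} = 129 − 4p_{LinkUp} + p_{NetOne} = 0 ⇒ p_{LinkUp} = 32.25 + 0.25p_{NetOne}.
Similarly p_{NetOne} = 39.75 + 0.25p_{LinkUp}.
Substituting the second reaction function into the first: p_{LinkUp} = 32.25 + 0.25(39.75 + 0.25p_{LinkUp}), which gives 0.9375p_{LinkUp} = 42.1875 ⇒ p_{LinkUp} = 45.
Then p_{NetOne} = 39.75 + 0.25·45 = 51.

45, 51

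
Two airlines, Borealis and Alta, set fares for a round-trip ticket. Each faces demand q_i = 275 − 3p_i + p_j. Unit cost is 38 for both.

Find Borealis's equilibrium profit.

Borealis's profit: π = (p_{Borealis} − 38)(275 − 3p_{Borealis} + p_{Alta}).
∂π/∂p_{Borealis} = 389 − 6p_{Borealis} + p_{Alta} = 0 ⇒ p_{Borealis} = 389/6 + (1/6)p_{Alta}.
By symmetry p_{Alta} = p_{Borealis}; substituting into the reaction function, (5/6)p_{Borealis} = 389/6 and p_{Borealis} = 77.8.
q_{Borealis} = 275 − 3·77.8 + 77.8 = 119.4.
Profit = (77.8 − 38)·119.4 = 4752.12.

4752.12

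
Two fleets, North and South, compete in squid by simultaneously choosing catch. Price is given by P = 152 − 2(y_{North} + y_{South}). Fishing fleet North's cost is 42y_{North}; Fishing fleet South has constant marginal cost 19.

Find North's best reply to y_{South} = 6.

24.5

Fishing fleet North's profit: π = y_{North}(152 − 2(y_{North} + y_{South})) − 42y_{North}.
∂π/∂y_{North} = 110 − 4y_{North} − 2y_{South} = 0, so y_{North} = 27.5 − 0.5y_{South}.
At y_{South} = 6: y_{North} = 27.5 − 0.5·6 = 24.5.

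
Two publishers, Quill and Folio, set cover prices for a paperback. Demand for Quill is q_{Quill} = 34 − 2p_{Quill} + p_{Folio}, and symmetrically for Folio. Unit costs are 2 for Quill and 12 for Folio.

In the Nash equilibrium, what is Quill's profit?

Quill's profit: π = (p_{Quill} − 2)(34 − 2p_{Quill} + p_{Folio}).
∂π/∂p_{Quill} = 38 − 4p_{Quill} + p_{Folio} = 0 ⇒ p_{Quill} = 9.5 + 0.25p_{Folio}.
Similarly p_{Folio} = 14.5 + 0.25p_{Quill}.
Substituting the second reaction function into the first: p_{Quill} = 9.5 + 0.25(14.5 + 0.25p_{Quill}), which gives 0.9375p_{Quill} = 13.125 ⇒ p_{Quill} = 14.
Then p_{Folio} = 14.5 + 0.25·14 = 18.
q_{Quill} = 34 − 2·14 + 18 = 24.
Profit = (14 − 2)·24 = 288.

288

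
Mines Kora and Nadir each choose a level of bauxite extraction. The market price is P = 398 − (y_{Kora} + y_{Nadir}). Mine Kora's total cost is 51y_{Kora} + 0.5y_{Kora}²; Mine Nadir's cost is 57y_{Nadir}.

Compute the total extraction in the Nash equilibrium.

205.8

Mine Kora's profit: π = y_{Kora}(398 − (y_{Kora} + y_{Nadir})) − 51y_{Kora} − 0.5y_{Kora}².
∂π/∂y_{Kora} = 347 − 3y_{Kora} − y_{Nadir} = 0, so y_{Kora} = 347/3 − (1/3)y_{Nadir}.
For Nadir: ∂π/∂y_{Nadir} = 341 − 2y_{Nadir} − y_{Kora} = 0 ⇒ y_{Nadir} = 170.5 − 0.5y_{Kora}.
Plugging y_{Nadir} into Kora's best response: y_{Kora} = 347/3 − (1/3)(170.5 − 0.5y_{Kora}) ⇒ (5/6)y_{Kora} = 353/6, so y_{Kora} = 70.6.
Then y_{Nadir} = 170.5 − 0.5·70.6 = 135.2.
Total extraction: 70.6 + 135.2 = 205.8.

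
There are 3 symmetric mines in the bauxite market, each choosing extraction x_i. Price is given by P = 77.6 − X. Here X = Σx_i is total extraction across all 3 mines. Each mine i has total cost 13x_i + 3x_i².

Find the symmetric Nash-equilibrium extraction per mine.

A representative mine's profit is π_i = x_i(77.6 − X) − 13x_i − 3x_i², with X = x_i + Σ_{j≠i} x_j.
First-order condition: 64.6 − 8x_i − Σ_{j≠i} x_j = 0.
In a symmetric equilibrium every mine chooses the same x, so Σ_{j≠i} x_j = 2x. The condition becomes 64.6 − 10x = 0, giving x = 64.6/10 = 6.46.

6.46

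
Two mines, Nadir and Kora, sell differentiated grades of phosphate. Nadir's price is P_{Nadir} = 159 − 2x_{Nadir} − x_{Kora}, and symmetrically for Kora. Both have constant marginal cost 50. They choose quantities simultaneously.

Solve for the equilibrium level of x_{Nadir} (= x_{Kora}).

21.8

Mine Nadir's profit: π = x_{Nadir}(159 − 2x_{Nadir} − x_{Kora}) − 50x_{Nadir}.
∂π/∂x_{Nadir} = 109 − 4x_{Nadir} − x_{Kora} = 0 ⇒ x_{Nadir} = 27.25 − 0.25x_{Kora}.
The game is symmetric, so in equilibrium x_{Kora} = x_{Nadir}: the reaction function gives 1.25x_{Nadir} = 27.25, hence x_{Nadir} = 21.8.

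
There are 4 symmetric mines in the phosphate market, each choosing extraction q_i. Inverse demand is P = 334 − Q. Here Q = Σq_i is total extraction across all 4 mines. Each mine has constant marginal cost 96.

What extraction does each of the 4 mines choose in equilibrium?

A representative mine's profit is π_i = q_i(334 − Q) − 96q_i, with Q = q_i + Σ_{j≠i} q_j.
First-order condition: 238 − 2q_i − Σ_{j≠i} q_j = 0.
Imposing symmetry (q_j = q for all j) turns Σ_{j≠i} q_j into 3q, so 238 = 5q and q = 47.6.

47.6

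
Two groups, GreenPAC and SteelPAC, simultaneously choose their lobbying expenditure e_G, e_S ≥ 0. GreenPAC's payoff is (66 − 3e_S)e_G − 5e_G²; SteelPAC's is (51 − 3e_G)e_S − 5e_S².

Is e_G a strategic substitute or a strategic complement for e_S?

strategic substitutes

Expanding GreenPAC's payoff: 66e_G − 3e_Se_G − 5e_G².
∂π/∂e_G = 66 − 3e_S − 10e_G = 0, so e_G = 6.6 − 0.3e_S.
The best-response slope de_G/de_S = −0.3 < 0: the reaction function is downward-sloping, so the choices are strategic substitutes.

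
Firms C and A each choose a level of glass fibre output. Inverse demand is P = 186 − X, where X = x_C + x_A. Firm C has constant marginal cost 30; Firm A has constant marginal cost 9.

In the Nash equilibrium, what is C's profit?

2025

Firm C's profit: π = x_C(186 − (x_C + x_A)) − 30x_C.
∂π/∂x_C = 156 − 2x_C − x_A = 0, so x_C = 78 − 0.5x_A.
By the same steps for A: x_A = 88.5 − 0.5x_C.
Solving the two reaction functions simultaneously: (1 − (−0.5)(−0.5))x_C = 78 − 0.5·88.5, so 0.75x_C = 33.75 and x_C = 45.
Then x_A = 88.5 − 0.5·45 = 66.
Price P = 186 − 111 = 75.
C's profit: (75 − 30)·45 = 2025.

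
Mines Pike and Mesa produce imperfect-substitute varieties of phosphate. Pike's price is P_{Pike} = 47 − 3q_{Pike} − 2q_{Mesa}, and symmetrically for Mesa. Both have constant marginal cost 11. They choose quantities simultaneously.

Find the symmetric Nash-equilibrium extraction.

4.5

Mine Pike's profit: π = q_{Pike}(47 − 3q_{Pike} − 2q_{Mesa}) − 11q_{Pike}.
∂π/∂q_{Pike} = 36 − 6q_{Pike} − 2q_{Mesa} = 0 ⇒ q_{Pike} = 6 − (1/3)q_{Mesa}.
The game is symmetric, so in equilibrium q_{Mesa} = q_{Pike}: the reaction function gives (4/3)q_{Pike} = 6, hence q_{Pike} = 4.5.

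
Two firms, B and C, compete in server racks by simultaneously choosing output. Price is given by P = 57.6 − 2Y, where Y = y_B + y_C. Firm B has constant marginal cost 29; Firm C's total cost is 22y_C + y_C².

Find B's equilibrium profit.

50.4008

Firm B's profit: π = y_B(57.6 − 2(y_B + y_C)) − 29y_B.
∂π/∂y_B = 28.6 − 4y_B − 2y_C = 0, so y_B = 7.15 − 0.5y_C.
For C: ∂π/∂y_C = 35.6 − 6y_C − 2y_B = 0 ⇒ y_C = 89/15 − (1/3)y_B.
Substituting the second reaction function into the first: y_B = 7.15 − 0.5(89/15 − (1/3)y_B), which gives (5/6)y_B = 251/60 ⇒ y_B = 5.02.
Then y_C = 89/15 − (1/3)·5.02 = 4.26.
Price P = 57.6 − 2·9.28 = 39.04.
B's profit: (39.04 − 29)·5.02 = 50.4008.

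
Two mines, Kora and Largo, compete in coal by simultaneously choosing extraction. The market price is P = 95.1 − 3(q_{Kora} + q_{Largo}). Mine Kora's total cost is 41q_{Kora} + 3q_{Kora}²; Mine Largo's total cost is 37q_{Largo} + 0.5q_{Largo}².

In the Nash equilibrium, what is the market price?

Mine Kora's profit: π = q_{Kora}(95.1 − 3(q_{Kora} + q_{Largo})) − 41q_{Kora} − 3q_{Kora}².
∂π/∂q_{Kora} = 54.1 − 12q_{Kora} − 3q_{Largo} = 0, so q_{Kora} = 541/120 − 0.25q_{Largo}.
For Largo: ∂π/∂q_{Largo} = 58.1 − 7q_{Largo} − 3q_{Kora} = 0 ⇒ q_{Largo} = 8.3 − (3/7)q_{Kora}.
Plugging q_{Largo} into Kora's best response: q_{Kora} = 541/120 − 0.25(8.3 − (3/7)q_{Kora}) ⇒ (25/28)q_{Kora} = 73/30, so q_{Kora} = 1022/375.
Then q_{Largo} = 8.3 − (3/7)·(1022/375) = 7.132.
Equilibrium price: P = 95.1 − 3·(7393/750) = 65.528.

65.528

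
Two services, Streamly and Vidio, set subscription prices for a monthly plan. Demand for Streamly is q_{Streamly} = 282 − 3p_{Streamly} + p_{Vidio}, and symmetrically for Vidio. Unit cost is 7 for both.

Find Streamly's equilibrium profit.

8618.88

Streamly's profit: π = (p_{Streamly} − 7)(282 − 3p_{Streamly} + p_{Vidio}).
∂π/∂p_{Streamly} = 303 − 6p_{Streamly} + p_{Vidio} = 0 ⇒ p_{Streamly} = 50.5 + (1/6)p_{Vidio}.
By symmetry p_{Vidio} = p_{Streamly}; substituting into the reaction function, (5/6)p_{Streamly} = 50.5 and p_{Streamly} = 60.6.
q_{Streamly} = 282 − 3·60.6 + 60.6 = 160.8.
Profit = (60.6 − 7)·160.8 = 8618.88.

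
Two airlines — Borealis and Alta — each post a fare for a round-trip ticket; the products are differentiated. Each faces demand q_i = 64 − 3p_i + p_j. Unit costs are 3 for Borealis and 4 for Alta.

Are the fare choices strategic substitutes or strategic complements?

Borealis's profit: π = (p_{Borealis} − 3)(64 − 3p_{Borealis} + p_{Alta}).
∂π/∂p_{Borealis} = 73 − 6p_{Borealis} + p_{Alta} = 0 ⇒ p_{Borealis} = 73/6 + (1/6)p_{Alta}.
The best-response slope dp_{Borealis}/dp_{Alta} = 1/6 > 0: the reaction function is upward-sloping, so the choices are strategic complements.

strategic complements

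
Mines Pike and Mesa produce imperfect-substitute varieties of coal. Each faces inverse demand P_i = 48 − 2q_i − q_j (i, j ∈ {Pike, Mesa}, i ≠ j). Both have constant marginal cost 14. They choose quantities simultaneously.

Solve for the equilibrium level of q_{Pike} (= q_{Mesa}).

6.8

Mine Pike's profit: π = q_{Pike}(48 − 2q_{Pike} − q_{Mesa}) − 14q_{Pike}.
∂π/∂q_{Pike} = 34 − 4q_{Pike} − q_{Mesa} = 0 ⇒ q_{Pike} = 8.5 − 0.25q_{Mesa}.
The game is symmetric, so in equilibrium q_{Mesa} = q_{Pike}: the reaction function gives 1.25q_{Pike} = 8.5, hence q_{Pike} = 6.8.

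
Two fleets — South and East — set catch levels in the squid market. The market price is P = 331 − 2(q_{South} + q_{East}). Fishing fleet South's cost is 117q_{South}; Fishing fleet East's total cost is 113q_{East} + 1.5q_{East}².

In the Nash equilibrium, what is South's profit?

Fishing fleet South's profit: π = q_{South}(331 − 2(q_{South} + q_{East})) − 117q_{South}.
∂π/∂q_{South} = 214 − 4q_{South} − 2q_{East} = 0, so q_{South} = 53.5 − 0.5q_{East}.
For East: ∂π/∂q_{East} = 218 − 7q_{East} − 2q_{South} = 0 ⇒ q_{East} = 218/7 − (2/7)q_{South}.
Plugging q_{East} into South's best response: q_{South} = 53.5 − 0.5(218/7 − (2/7)q_{South}) ⇒ (6/7)q_{South} = 531/14, so q_{South} = 44.25.
Then q_{East} = 218/7 − (2/7)·44.25 = 18.5.
Price P = 331 − 2·62.75 = 205.5.
South's profit: (205.5 − 117)·44.25 = 3916.125.

3916.125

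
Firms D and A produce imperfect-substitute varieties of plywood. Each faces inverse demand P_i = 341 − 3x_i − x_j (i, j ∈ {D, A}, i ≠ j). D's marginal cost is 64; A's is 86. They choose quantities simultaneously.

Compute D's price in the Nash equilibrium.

184.6

Firm D's profit: π = x_D(341 − 3x_D − x_A) − 64x_D.
∂π/∂x_D = 277 − 6x_D − x_A = 0 ⇒ x_D = 277/6 − (1/6)x_A.
Similarly x_A = 42.5 − (1/6)x_D.
Solving the two reaction functions simultaneously: (1 − (−1/6)(−1/6))x_D = 277/6 − (1/6)·42.5, so (35/36)x_D = 469/12 and x_D = 40.2.
Then x_A = 42.5 − (1/6)·40.2 = 35.8.
P_D = 341 − 3·40.2 − 35.8 = 184.6.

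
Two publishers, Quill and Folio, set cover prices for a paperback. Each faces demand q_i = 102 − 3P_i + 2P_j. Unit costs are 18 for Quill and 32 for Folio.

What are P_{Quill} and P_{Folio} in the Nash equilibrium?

Quill's profit: π = (P_{Quill} − 18)(102 − 3P_{Quill} + 2P_{Folio}).
∂π/∂P_{Quill} = 156 − 6P_{Quill} + 2P_{Folio} = 0 ⇒ P_{Quill} = 26 + (1/3)P_{Folio}.
Similarly P_{Folio} = 33 + (1/3)P_{Quill}.
Substituting the second reaction function into the first: P_{Quill} = 26 + (1/3)(33 + (1/3)P_{Quill}), which gives (8/9)P_{Quill} = 37 ⇒ P_{Quill} = 41.625.
Then P_{Folio} = 33 + (1/3)·41.625 = 46.875.

41.625, 46.875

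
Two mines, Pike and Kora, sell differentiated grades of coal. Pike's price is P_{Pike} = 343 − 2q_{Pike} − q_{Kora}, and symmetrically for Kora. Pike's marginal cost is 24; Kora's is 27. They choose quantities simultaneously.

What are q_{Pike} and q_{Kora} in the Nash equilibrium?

Mine Pike's profit: π = q_{Pike}(343 − 2q_{Pike} − q_{Kora}) − 24q_{Pike}.
∂π/∂q_{Pike} = 319 − 4q_{Pike} − q_{Kora} = 0 ⇒ q_{Pike} = 79.75 − 0.25q_{Kora}.
Similarly q_{Kora} = 79 − 0.25q_{Pike}.
Plugging q_{Kora} into Pike's best response: q_{Pike} = 79.75 − 0.25(79 − 0.25q_{Pike}) ⇒ 0.9375q_{Pike} = 60, so q_{Pike} = 64.
Then q_{Kora} = 79 − 0.25·64 = 63.

64, 63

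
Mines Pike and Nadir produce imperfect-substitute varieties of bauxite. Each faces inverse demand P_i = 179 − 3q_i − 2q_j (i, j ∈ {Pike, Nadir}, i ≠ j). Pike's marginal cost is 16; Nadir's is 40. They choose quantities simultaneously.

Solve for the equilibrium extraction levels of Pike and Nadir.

Mine Pike's profit: π = q_{Pike}(179 − 3q_{Pike} − 2q_{Nadir}) − 16q_{Pike}.
∂π/∂q_{Pike} = 163 − 6q_{Pike} − 2q_{Nadir} = 0 ⇒ q_{Pike} = 163/6 − (1/3)q_{Nadir}.
Similarly q_{Nadir} = 139/6 − (1/3)q_{Pike}.
Plugging q_{Nadir} into Pike's best response: q_{Pike} = 163/6 − (1/3)(139/6 − (1/3)q_{Pike}) ⇒ (8/9)q_{Pike} = 175/9, so q_{Pike} = 21.875.
Then q_{Nadir} = 139/6 − (1/3)·21.875 = 15.875.

21.875, 15.875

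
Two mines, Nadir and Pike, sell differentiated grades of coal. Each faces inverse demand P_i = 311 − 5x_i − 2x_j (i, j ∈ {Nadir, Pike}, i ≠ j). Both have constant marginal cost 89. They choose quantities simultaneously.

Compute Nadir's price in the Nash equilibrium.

181.5

Mine Nadir's profit: π = x_{Nadir}(311 − 5x_{Nadir} − 2x_{Pike}) − 89x_{Nadir}.
∂π/∂x_{Nadir} = 222 − 10x_{Nadir} − 2x_{Pike} = 0 ⇒ x_{Nadir} = 22.2 − 0.2x_{Pike}.
By symmetry x_{Pike} = x_{Nadir}; substituting into the reaction function, 1.2x_{Nadir} = 22.2 and x_{Nadir} = 18.5.
P_{Nadir} = 311 − 5·18.5 − 2·18.5 = 181.5.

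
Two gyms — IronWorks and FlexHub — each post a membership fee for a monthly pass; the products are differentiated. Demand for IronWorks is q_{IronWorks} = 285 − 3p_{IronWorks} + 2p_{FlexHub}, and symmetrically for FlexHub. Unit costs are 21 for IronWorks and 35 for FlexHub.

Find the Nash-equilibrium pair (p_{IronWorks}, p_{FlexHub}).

89.625, 94.875

IronWorks's profit: π = (p_{IronWorks} − 21)(285 − 3p_{IronWorks} + 2p_{FlexHub}).
∂π/∂p_{IronWorks} = 348 − 6p_{IronWorks} + 2p_{FlexHub} = 0 ⇒ p_{IronWorks} = 58 + (1/3)p_{FlexHub}.
Similarly p_{FlexHub} = 65 + (1/3)p_{IronWorks}.
Plugging p_{FlexHub} into IronWorks's best response: p_{IronWorks} = 58 + (1/3)(65 + (1/3)p_{IronWorks}) ⇒ (8/9)p_{IronWorks} = 239/3, so p_{IronWorks} = 89.625.
Then p_{FlexHub} = 65 + (1/3)·89.625 = 94.875.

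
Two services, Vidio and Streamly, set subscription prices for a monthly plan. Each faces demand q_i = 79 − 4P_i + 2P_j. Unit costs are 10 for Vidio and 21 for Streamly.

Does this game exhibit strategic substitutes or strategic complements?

Vidio's profit: π = (P_{Vidio} − 10)(79 − 4P_{Vidio} + 2P_{Streamly}).
∂π/∂P_{Vidio} = 119 − 8P_{Vidio} + 2P_{Streamly} = 0 ⇒ P_{Vidio} = 14.875 + 0.25P_{Streamly}.
The best-response slope dP_{Vidio}/dP_{Streamly} = 0.25 > 0: the reaction function is upward-sloping, so the choices are strategic complements.

strategic complements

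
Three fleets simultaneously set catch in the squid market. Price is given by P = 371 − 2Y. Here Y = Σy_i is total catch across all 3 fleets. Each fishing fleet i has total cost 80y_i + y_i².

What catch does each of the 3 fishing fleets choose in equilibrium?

29.1

A representative fishing fleet's profit is π_i = y_i(371 − 2Y) − 80y_i − y_i², with Y = y_i + Σ_{j≠i} y_j.
First-order condition: 291 − 6y_i − 2Σ_{j≠i} y_j = 0.
In a symmetric equilibrium every fishing fleet chooses the same y, so Σ_{j≠i} y_j = 2y. The condition becomes 291 − 10y = 0, giving y = 291/10 = 29.1.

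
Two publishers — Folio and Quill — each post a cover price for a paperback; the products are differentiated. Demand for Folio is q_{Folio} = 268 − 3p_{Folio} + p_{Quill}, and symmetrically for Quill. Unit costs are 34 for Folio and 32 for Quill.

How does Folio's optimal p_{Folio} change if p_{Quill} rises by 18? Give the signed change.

3

Folio's profit: π = (p_{Folio} − 34)(268 − 3p_{Folio} + p_{Quill}).
∂π/∂p_{Folio} = 370 − 6p_{Folio} + p_{Quill} = 0 ⇒ p_{Folio} = 185/3 + (1/6)p_{Quill}.
The reaction-function slope is 1/6, so an 18-unit rise in p_{Quill} moves p_{Folio} by 1/6 × 18 = 3. Folio's best response rises — the actions are strategic complements.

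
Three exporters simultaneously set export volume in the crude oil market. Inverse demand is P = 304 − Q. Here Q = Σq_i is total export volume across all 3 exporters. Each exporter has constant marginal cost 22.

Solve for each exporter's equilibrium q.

70.5

A representative exporter's profit is π_i = q_i(304 − Q) − 22q_i, with Q = q_i + Σ_{j≠i} q_j.
First-order condition: 282 − 2q_i − Σ_{j≠i} q_j = 0.
In a symmetric equilibrium every exporter chooses the same q, so Σ_{j≠i} q_j = 2q. The condition becomes 282 − 4q = 0, giving q = 282/4 = 70.5.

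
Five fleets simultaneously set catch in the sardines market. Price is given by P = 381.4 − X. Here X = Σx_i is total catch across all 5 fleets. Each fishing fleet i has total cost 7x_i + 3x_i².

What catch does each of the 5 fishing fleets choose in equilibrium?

31.2

A representative fishing fleet's profit is π_i = x_i(381.4 − X) − 7x_i − 3x_i², with X = x_i + Σ_{j≠i} x_j.
First-order condition: 374.4 − 8x_i − Σ_{j≠i} x_j = 0.
In a symmetric equilibrium every fishing fleet chooses the same x, so Σ_{j≠i} x_j = 4x. The condition becomes 374.4 − 12x = 0, giving x = 374.4/12 = 31.2.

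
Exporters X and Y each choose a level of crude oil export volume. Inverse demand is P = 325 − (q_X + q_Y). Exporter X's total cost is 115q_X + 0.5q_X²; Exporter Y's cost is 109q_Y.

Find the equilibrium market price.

Exporter X's profit: π = q_X(325 − (q_X + q_Y)) − 115q_X − 0.5q_X².
∂π/∂q_X = 210 − 3q_X − q_Y = 0, so q_X = 70 − (1/3)q_Y.
For Y: ∂π/∂q_Y = 216 − 2q_Y − q_X = 0 ⇒ q_Y = 108 − 0.5q_X.
Solving the two reaction functions simultaneously: (1 − (−1/3)(−0.5))q_X = 70 − (1/3)·108, so (5/6)q_X = 34 and q_X = 40.8.
Then q_Y = 108 − 0.5·40.8 = 87.6.
Equilibrium price: P = 325 − 128.4 = 196.6.

196.6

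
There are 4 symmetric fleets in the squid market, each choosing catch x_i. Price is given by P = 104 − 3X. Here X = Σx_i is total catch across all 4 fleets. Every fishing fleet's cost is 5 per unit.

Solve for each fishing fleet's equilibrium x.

A representative fishing fleet's profit is π_i = x_i(104 − 3X) − 5x_i, with X = x_i + Σ_{j≠i} x_j.
First-order condition: 99 − 6x_i − 3Σ_{j≠i} x_j = 0.
With identical fishing fleets, set every x_j = x: then 99 − 6x − 9x = 0, i.e. x = 99/15 = 6.6.

6.6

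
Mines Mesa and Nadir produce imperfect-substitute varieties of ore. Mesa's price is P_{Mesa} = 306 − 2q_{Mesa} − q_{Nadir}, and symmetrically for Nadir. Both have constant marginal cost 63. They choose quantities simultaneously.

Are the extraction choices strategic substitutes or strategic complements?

strategic substitutes

Mine Mesa's profit: π = q_{Mesa}(306 − 2q_{Mesa} − q_{Nadir}) − 63q_{Mesa}.
∂π/∂q_{Mesa} = 243 − 4q_{Mesa} − q_{Nadir} = 0 ⇒ q_{Mesa} = 60.75 − 0.25q_{Nadir}.
The best-response slope dq_{Mesa}/dq_{Nadir} = −0.25 < 0: the reaction function is downward-sloping, so the choices are strategic substitutes.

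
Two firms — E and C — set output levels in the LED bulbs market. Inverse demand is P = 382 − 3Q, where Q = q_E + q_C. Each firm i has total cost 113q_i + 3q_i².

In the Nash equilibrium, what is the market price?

Firm E's profit: π = q_E(382 − 3(q_E + q_C)) − 113q_E − 3q_E².
∂π/∂q_E = 269 − 12q_E − 3q_C = 0, so q_E = 269/12 − 0.25q_C.
Setting q_E = q_C in the reaction function: q_E = 269/12 − 0.25q_E, so q_E = (269/12) / 1.25 = 269/15.
Equilibrium price: P = 382 − 3·(538/15) = 274.4.

274.4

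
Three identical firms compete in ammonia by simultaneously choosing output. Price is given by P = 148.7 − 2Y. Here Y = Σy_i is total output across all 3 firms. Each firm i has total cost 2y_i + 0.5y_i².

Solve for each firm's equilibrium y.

A representative firm's profit is π_i = y_i(148.7 − 2Y) − 2y_i − 0.5y_i², with Y = y_i + Σ_{j≠i} y_j.
First-order condition: 146.7 − 5y_i − 2Σ_{j≠i} y_j = 0.
Imposing symmetry (y_j = y for all j) turns Σ_{j≠i} y_j into 2y, so 146.7 = 9y and y = 16.3.

16.3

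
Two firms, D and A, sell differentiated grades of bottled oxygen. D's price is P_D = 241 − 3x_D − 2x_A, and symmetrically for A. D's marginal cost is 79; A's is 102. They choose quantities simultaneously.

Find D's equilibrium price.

Firm D's profit: π = x_D(241 − 3x_D − 2x_A) − 79x_D.
∂π/∂x_D = 162 − 6x_D − 2x_A = 0 ⇒ x_D = 27 − (1/3)x_A.
Similarly x_A = 139/6 − (1/3)x_D.
Substituting the second reaction function into the first: x_D = 27 − (1/3)(139/6 − (1/3)x_D), which gives (8/9)x_D = 347/18 ⇒ x_D = 21.6875.
Then x_A = 139/6 − (1/3)·21.6875 = 15.9375.
P_D = 241 − 3·21.6875 − 2·15.9375 = 144.0625.

144.0625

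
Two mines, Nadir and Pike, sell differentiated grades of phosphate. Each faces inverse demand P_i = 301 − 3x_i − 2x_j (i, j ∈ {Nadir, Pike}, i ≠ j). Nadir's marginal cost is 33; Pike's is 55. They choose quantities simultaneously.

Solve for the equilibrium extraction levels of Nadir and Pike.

Mine Nadir's profit: π = x_{Nadir}(301 − 3x_{Nadir} − 2x_{Pike}) − 33x_{Nadir}.
∂π/∂x_{Nadir} = 268 − 6x_{Nadir} − 2x_{Pike} = 0 ⇒ x_{Nadir} = 134/3 − (1/3)x_{Pike}.
Similarly x_{Pike} = 41 − (1/3)x_{Nadir}.
Plugging x_{Pike} into Nadir's best response: x_{Nadir} = 134/3 − (1/3)(41 − (1/3)x_{Nadir}) ⇒ (8/9)x_{Nadir} = 31, so x_{Nadir} = 34.875.
Then x_{Pike} = 41 − (1/3)·34.875 = 29.375.

34.875, 29.375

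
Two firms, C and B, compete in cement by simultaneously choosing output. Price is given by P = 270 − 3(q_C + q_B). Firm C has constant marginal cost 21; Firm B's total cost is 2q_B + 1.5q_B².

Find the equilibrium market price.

Firm C's profit: π = q_C(270 − 3(q_C + q_B)) − 21q_C.
∂π/∂q_C = 249 − 6q_C − 3q_B = 0, so q_C = 41.5 − 0.5q_B.
For B: ∂π/∂q_B = 268 − 9q_B − 3q_C = 0 ⇒ q_B = 268/9 − (1/3)q_C.
Plugging q_B into C's best response: q_C = 41.5 − 0.5(268/9 − (1/3)q_C) ⇒ (5/6)q_C = 479/18, so q_C = 479/15.
Then q_B = 268/9 − (1/3)·(479/15) = 287/15.
Equilibrium price: P = 270 − 3·(766/15) = 116.8.

116.8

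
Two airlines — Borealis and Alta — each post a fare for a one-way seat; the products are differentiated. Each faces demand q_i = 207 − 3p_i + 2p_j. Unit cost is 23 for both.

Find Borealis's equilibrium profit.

Borealis's profit: π = (p_{Borealis} − 23)(207 − 3p_{Borealis} + 2p_{Alta}).
∂π/∂p_{Borealis} = 276 − 6p_{Borealis} + 2p_{Alta} = 0 ⇒ p_{Borealis} = 46 + (1/3)p_{Alta}.
By symmetry p_{Alta} = p_{Borealis}; substituting into the reaction function, (2/3)p_{Borealis} = 46 and p_{Borealis} = 69.
q_{Borealis} = 207 − 3·69 + 2·69 = 138.
Profit = (69 − 23)·138 = 6348.

6348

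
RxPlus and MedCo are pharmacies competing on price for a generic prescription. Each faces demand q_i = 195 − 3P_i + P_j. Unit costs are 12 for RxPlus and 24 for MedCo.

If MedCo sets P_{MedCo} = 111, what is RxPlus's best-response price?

57

RxPlus's profit: π = (P_{RxPlus} − 12)(195 − 3P_{RxPlus} + P_{MedCo}).
∂π/∂P_{RxPlus} = 231 − 6P_{RxPlus} + P_{MedCo} = 0 ⇒ P_{RxPlus} = 38.5 + (1/6)P_{MedCo}.
At P_{MedCo} = 111: P_{RxPlus} = 38.5 + (1/6)·111 = 57.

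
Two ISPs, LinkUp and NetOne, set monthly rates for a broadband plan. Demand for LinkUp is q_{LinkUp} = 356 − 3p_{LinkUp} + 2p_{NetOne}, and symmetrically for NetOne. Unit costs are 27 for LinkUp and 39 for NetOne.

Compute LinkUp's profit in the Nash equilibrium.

21420.75

LinkUp's profit: π = (p_{LinkUp} − 27)(356 − 3p_{LinkUp} + 2p_{NetOne}).
∂π/∂p_{LinkUp} = 437 − 6p_{LinkUp} + 2p_{NetOne} = 0 ⇒ p_{LinkUp} = 437/6 + (1/3)p_{NetOne}.
Similarly p_{NetOne} = 473/6 + (1/3)p_{LinkUp}.
Substituting the second reaction function into the first: p_{LinkUp} = 437/6 + (1/3)(473/6 + (1/3)p_{LinkUp}), which gives (8/9)p_{LinkUp} = 892/9 ⇒ p_{LinkUp} = 111.5.
Then p_{NetOne} = 473/6 + (1/3)·111.5 = 116.
q_{LinkUp} = 356 − 3·111.5 + 2·116 = 253.5.
Profit = (111.5 − 27)·253.5 = 21420.75.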